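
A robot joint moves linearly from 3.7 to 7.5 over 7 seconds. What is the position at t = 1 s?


s = t/T = 1/7 = 0.1429
p(t) = p0 + (pf-p0)*s
= 3.7 + (7.5 - 3.7) * 0.1429
= 4.2429


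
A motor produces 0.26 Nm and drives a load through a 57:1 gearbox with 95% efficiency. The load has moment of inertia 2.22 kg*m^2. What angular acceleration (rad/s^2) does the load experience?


tau_out = tau_motor * N * eta
= 0.26 * 57 * 0.95 = 14.079 Nm
alpha = tau_out / I = 14.079 / 2.22
= 6.3419 rad/s^2


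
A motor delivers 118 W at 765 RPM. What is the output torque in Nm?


omega = 765 * 2*pi/60 = 80.1106 rad/s
tau = P / omega = 118 / 80.1106
= 1.473 Nm


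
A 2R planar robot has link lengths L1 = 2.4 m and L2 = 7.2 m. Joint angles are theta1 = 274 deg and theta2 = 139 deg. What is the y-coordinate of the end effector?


Convert angles to radians: theta1 = 4.7822, theta2 = 2.426
y = L1*sin(theta1) + L2*sin(theta1+theta2)
y = -2.3942 + 5.7502
y = 3.356


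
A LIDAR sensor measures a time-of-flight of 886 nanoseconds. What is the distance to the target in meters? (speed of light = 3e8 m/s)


tof = 886 ns = 8.86e-07 s
dist = c * tof / 2
= 3e8 * 8.86e-07 / 2
= 132.9 m


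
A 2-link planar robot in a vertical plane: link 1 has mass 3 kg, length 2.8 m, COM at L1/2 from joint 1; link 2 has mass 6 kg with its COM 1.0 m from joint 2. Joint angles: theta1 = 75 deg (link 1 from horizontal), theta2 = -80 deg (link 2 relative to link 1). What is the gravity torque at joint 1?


Horizontal distance from joint 1 to link-1 COM:
  x_c1 = (L1/2)*cos(t1) = 1.4 * 0.2588 = 0.3623 m
Horizontal distance from joint 1 to link-2 COM:
  x_c2 = L1*cos(t1) + Lc2*cos(t1+t2)
       = 2.8*0.2588 + 1.0*0.9962 = 1.7209 m
tau1 = m1*g*x_c1 + m2*g*x_c2
     = 3*9.81*0.3623 + 6*9.81*1.7209
     = 10.6639 + 101.2915
     = 111.9553 Nm


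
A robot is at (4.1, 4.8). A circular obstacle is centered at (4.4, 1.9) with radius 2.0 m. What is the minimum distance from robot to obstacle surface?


center_dist = sqrt((4.1-4.4)^2 + (4.8-1.9)^2)
= sqrt(0.09 + 8.41)
= 2.9155
min_dist = center_dist - radius = 2.9155 - 2.0 = 0.9155 m


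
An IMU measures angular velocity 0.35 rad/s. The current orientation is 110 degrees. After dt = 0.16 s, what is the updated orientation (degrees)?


delta_theta = w * dt = 0.35 * 0.16 = 0.056 rad
= 3.2086 deg
theta_new = 110 + 3.2086 = 113.2086 deg


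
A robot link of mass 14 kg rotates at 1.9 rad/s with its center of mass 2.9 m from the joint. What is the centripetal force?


F = m * omega^2 * r
= 14 * 1.9^2 * 2.9
= 14 * 3.61 * 2.9
= 146.566 N


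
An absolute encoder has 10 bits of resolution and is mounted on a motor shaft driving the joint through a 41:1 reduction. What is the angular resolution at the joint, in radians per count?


counts = 2^10 = 1024
effective counts at joint = 1024 * 41 = 41984
resolution = 2*pi / 41984
= 1.4966e-04 rad/count


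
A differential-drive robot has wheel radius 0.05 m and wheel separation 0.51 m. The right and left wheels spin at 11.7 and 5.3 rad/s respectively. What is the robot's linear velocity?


vR = r*wR = 0.05*11.7 = 0.585 m/s
vL = r*wL = 0.05*5.3 = 0.265 m/s
v = (vR+vL)/2 = 0.425 m/s
omega = (vR-vL)/L = 0.6275 rad/s
linear velocity = 0.425 m/s


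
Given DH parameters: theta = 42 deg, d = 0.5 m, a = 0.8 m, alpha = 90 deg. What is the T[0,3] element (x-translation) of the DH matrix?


T[0,3] = a * cos(theta)
= 0.8 * cos(42 deg)
= 0.8 * 0.7431
= 0.5945


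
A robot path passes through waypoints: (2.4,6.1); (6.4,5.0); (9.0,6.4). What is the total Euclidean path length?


Segment lengths:
  seg1 = sqrt((4.0)^2 + (-1.1)^2) = 4.1485
  seg2 = sqrt((2.6)^2 + (1.4)^2) = 2.953
Total = 7.1015


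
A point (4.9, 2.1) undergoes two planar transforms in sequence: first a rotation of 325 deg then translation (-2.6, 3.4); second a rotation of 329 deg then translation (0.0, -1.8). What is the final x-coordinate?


After transform 1:
x1 = cos(325)*4.9 - sin(325)*2.1 + -2.6 = 2.6184
y1 = sin(325)*4.9 + cos(325)*2.1 + 3.4 = 2.3097
After transform 2:
x2 = cos(329)*2.6184 - sin(329)*2.3097 + 0.0
= 3.4339


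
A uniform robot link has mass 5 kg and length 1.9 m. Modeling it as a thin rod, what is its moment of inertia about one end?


I = (1/3) * m * L^2
= (1/3) * 5 * 1.9^2
= 0.333333 * 5 * 3.61
= 6.0167 kg*m^2


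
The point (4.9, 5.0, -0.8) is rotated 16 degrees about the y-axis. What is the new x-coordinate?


Rotation about y-axis: x' = x*cos(theta) + z*sin(theta)
= 4.9 * 0.9613 + -0.8 * 0.2756
= 4.4897


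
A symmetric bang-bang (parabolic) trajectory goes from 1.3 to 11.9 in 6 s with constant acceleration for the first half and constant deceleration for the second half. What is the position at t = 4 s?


Symmetric rest-to-rest: each phase covers (pf-p0)/2 in time T/2. 0.5*a*(T/2)^2 = (pf-p0)/2 => a = 4*(pf-p0)/T^2
a = 4*(11.9-1.3)/6^2 = 1.1778
t = 4 is in the deceleration phase (t > T/2).
p = pf - 0.5*a*(T-t)^2 = 11.9 - 0.5*1.1778*2^2
= 9.5444


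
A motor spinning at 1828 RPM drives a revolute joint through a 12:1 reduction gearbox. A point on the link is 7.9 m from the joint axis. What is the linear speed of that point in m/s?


omega_motor = 1828 * 2*pi/60 = 191.4277 rad/s
omega_joint = omega_motor / 12 = 15.9523 rad/s
v = omega_joint * r = 15.9523 * 7.9
= 126.0232 m/s


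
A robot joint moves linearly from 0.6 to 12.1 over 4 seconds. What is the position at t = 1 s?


s = t/T = 1/4 = 0.25
p(t) = p0 + (pf-p0)*s
= 0.6 + (12.1 - 0.6) * 0.25
= 3.475


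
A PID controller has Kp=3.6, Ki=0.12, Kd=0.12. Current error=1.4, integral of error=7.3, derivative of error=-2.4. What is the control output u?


u = Kp*e + Ki*int(e) + Kd*de/dt
= 3.6*1.4 + 0.12*7.3 + 0.12*(-2.4)
= 5.04 + 0.876 + -0.288
= 5.628


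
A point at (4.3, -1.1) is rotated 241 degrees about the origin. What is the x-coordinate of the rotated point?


x' = x*cos(theta) - y*sin(theta)
cos(241 deg) = -0.4848, sin(241 deg) = -0.8746
x' = 4.3 * -0.4848 - -1.1 * -0.8746
= -2.0847 - 0.9621
= -3.0468


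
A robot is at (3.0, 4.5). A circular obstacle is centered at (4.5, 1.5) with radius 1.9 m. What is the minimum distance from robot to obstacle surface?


center_dist = sqrt((3.0-4.5)^2 + (4.5-1.5)^2)
= sqrt(2.25 + 9.0)
= 3.3541
min_dist = center_dist - radius = 3.3541 - 1.9 = 1.4541 m


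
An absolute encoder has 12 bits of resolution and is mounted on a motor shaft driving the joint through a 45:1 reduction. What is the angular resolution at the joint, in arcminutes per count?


counts = 2^12 = 4096
effective counts at joint = 4096 * 45 = 184320
resolution = 360*60 / 184320
= 0.1172 arcmin/count


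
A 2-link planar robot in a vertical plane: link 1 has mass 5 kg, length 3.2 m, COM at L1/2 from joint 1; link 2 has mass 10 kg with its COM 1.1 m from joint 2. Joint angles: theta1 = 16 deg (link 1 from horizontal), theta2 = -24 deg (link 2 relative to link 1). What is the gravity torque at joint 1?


Horizontal distance from joint 1 to link-1 COM:
  x_c1 = (L1/2)*cos(t1) = 1.6 * 0.9613 = 1.538 m
Horizontal distance from joint 1 to link-2 COM:
  x_c2 = L1*cos(t1) + Lc2*cos(t1+t2)
       = 3.2*0.9613 + 1.1*0.9903 = 4.1653 m
tau1 = m1*g*x_c1 + m2*g*x_c2
     = 5*9.81*1.538 + 10*9.81*4.1653
     = 75.4398 + 408.6191
     = 484.0589 Nm


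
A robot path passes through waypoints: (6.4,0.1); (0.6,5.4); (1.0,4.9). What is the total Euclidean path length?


Segment lengths:
  seg1 = sqrt((-5.8)^2 + (5.3)^2) = 7.8568
  seg2 = sqrt((0.4)^2 + (-0.5)^2) = 0.6403
Total = 8.4972


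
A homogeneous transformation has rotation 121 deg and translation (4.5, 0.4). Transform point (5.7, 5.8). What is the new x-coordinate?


x' = cos(theta)*px - sin(theta)*py + tx
= -0.515*5.7 - 0.8572*5.8 + 4.5
= -3.4073


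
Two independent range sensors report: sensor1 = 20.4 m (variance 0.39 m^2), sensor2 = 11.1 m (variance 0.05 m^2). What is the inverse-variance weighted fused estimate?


w1 = (1/var1) / (1/var1 + 1/var2)
   = 2.5641 / (2.5641 + 20.0) = 0.1136
w2 = 1 - w1 = 0.8864
fused = w1*s1 + w2*s2 = 2.3182 + 9.8386
= 12.1568 m


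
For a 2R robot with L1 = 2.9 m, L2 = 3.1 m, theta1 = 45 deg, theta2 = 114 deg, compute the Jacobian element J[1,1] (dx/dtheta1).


J[1,1] = -L1*sin(t1) - L2*sin(t1+t2)
= -2.9*sin(45) - 3.1*sin(159)
= -3.1616


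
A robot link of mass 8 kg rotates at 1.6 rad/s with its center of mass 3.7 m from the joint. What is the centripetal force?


F = m * omega^2 * r
= 8 * 1.6^2 * 3.7
= 8 * 2.56 * 3.7
= 75.776 N


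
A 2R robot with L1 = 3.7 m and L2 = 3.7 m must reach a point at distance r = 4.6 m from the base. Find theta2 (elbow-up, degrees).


cos(theta2) = (r^2 - L1^2 - L2^2) / (2*L1*L2)
cos(theta2) = (21.16 - 13.69 - 13.69) / 27.38
cos(theta2) = -0.227173
theta2 = 103.1307 degrees


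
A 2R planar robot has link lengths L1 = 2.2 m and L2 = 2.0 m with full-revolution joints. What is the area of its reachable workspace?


r_max = L1 + L2 = 4.2 m
r_min = |L1 - L2| = 0.2 m
Area = pi*(r_max^2 - r_min^2)
= pi*(17.64 - 0.04)
= pi * 17.6
= 55.292 m^2


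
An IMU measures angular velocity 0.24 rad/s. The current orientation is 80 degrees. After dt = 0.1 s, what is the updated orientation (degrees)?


delta_theta = w * dt = 0.24 * 0.1 = 0.024 rad
= 1.3751 deg
theta_new = 80 + 1.3751 = 81.3751 deg


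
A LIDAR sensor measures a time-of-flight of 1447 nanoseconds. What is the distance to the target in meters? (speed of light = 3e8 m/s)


tof = 1447 ns = 1.447e-06 s
dist = c * tof / 2
= 3e8 * 1.447e-06 / 2
= 217.05 m


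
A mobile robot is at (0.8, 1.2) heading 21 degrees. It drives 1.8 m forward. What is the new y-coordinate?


y_new = y0 + d*sin(theta)
= 1.2 + 1.8*sin(21)
= 1.2 + 0.6451
= 1.8451


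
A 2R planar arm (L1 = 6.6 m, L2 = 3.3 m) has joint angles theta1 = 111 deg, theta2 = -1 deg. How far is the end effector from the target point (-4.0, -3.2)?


End effector via forward kinematics:
x = L1*cos(t1) + L2*cos(t1+t2) = -3.4939
y = L1*sin(t1) + L2*sin(t1+t2) = 9.2626
Distance to target:
d = sqrt((-4.0 - -3.4939)^2 + (-3.2 - 9.2626)^2)
= sqrt(0.2561 + 155.3168)
= 12.4729 m


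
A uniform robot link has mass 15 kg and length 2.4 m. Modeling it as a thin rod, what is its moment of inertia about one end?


I = (1/3) * m * L^2
= (1/3) * 15 * 2.4^2
= 0.333333 * 15 * 5.76
= 28.8 kg*m^2


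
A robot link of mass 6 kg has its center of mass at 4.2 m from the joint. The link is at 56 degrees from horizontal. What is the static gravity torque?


tau = m*g*L*cos(angle)
= 6 * 9.81 * 4.2 * cos(56 deg)
= 6 * 9.81 * 4.2 * 0.5592
= 138.2392 Nm


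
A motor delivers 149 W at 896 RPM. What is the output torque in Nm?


omega = 896 * 2*pi/60 = 93.8289 rad/s
tau = P / omega = 149 / 93.8289
= 1.588 Nm


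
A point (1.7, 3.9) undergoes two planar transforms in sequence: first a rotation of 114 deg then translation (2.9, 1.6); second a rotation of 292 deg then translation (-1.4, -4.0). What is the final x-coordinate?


After transform 1:
x1 = cos(114)*1.7 - sin(114)*3.9 + 2.9 = -1.3543
y1 = sin(114)*1.7 + cos(114)*3.9 + 1.6 = 1.5668
After transform 2:
x2 = cos(292)*-1.3543 - sin(292)*1.5668 + -1.4
= -0.4547


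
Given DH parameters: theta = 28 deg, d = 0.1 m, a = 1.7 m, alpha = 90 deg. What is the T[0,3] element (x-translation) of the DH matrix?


T[0,3] = a * cos(theta)
= 1.7 * cos(28 deg)
= 1.7 * 0.8829
= 1.501


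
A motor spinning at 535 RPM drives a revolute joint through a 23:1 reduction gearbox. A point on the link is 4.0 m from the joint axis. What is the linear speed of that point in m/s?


omega_motor = 535 * 2*pi/60 = 56.0251 rad/s
omega_joint = omega_motor / 23 = 2.4359 rad/s
v = omega_joint * r = 2.4359 * 4.0
= 9.7435 m/s


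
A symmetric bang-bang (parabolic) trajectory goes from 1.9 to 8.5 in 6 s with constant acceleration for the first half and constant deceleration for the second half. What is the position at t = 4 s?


Symmetric rest-to-rest: each phase covers (pf-p0)/2 in time T/2. 0.5*a*(T/2)^2 = (pf-p0)/2 => a = 4*(pf-p0)/T^2
a = 4*(8.5-1.9)/6^2 = 0.7333
t = 4 is in the deceleration phase (t > T/2).
p = pf - 0.5*a*(T-t)^2 = 8.5 - 0.5*0.7333*2^2
= 7.0333


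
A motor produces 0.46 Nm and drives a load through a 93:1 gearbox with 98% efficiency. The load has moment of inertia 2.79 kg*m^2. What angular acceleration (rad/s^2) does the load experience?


tau_out = tau_motor * N * eta
= 0.46 * 93 * 0.98 = 41.9244 Nm
alpha = tau_out / I = 41.9244 / 2.79
= 15.0267 rad/s^2


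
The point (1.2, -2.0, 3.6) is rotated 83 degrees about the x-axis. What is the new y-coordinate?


Rotation about x-axis: y' = y*cos(theta) - z*sin(theta)
= -2.0 * 0.1219 - 3.6 * 0.9925
= -3.8169


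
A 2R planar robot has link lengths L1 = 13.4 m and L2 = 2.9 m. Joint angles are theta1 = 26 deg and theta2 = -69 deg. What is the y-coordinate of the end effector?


Convert angles to radians: theta1 = 0.4538, theta2 = -1.2043
y = L1*sin(theta1) + L2*sin(theta1+theta2)
y = 5.8742 + -1.9778
y = 3.8964


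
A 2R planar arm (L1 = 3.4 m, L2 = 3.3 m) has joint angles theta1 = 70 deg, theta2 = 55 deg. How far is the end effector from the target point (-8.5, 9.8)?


End effector via forward kinematics:
x = L1*cos(t1) + L2*cos(t1+t2) = -0.7299
y = L1*sin(t1) + L2*sin(t1+t2) = 5.8982
Distance to target:
d = sqrt((-8.5 - -0.7299)^2 + (9.8 - 5.8982)^2)
= sqrt(60.3739 + 15.2244)
= 8.6947 m


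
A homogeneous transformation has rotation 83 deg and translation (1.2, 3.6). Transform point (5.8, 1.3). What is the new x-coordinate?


x' = cos(theta)*px - sin(theta)*py + tx
= 0.1219*5.8 - 0.9925*1.3 + 1.2
= 0.6165


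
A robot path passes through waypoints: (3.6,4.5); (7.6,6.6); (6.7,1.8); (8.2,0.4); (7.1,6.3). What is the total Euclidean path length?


Segment lengths:
  seg1 = sqrt((4.0)^2 + (2.1)^2) = 4.5177
  seg2 = sqrt((-0.9)^2 + (-4.8)^2) = 4.8836
  seg3 = sqrt((1.5)^2 + (-1.4)^2) = 2.0518
  seg4 = sqrt((-1.1)^2 + (5.9)^2) = 6.0017
Total = 17.4549


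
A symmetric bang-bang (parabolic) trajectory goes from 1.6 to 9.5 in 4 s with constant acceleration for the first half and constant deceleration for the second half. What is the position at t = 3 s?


Symmetric rest-to-rest: each phase covers (pf-p0)/2 in time T/2. 0.5*a*(T/2)^2 = (pf-p0)/2 => a = 4*(pf-p0)/T^2
a = 4*(9.5-1.6)/4^2 = 1.975
t = 3 is in the deceleration phase (t > T/2).
p = pf - 0.5*a*(T-t)^2 = 9.5 - 0.5*1.975*1^2
= 8.5125


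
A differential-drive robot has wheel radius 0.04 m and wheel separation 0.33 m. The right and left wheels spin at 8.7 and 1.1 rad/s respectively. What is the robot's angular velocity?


vR = r*wR = 0.04*8.7 = 0.348 m/s
vL = r*wL = 0.04*1.1 = 0.044 m/s
v = (vR+vL)/2 = 0.196 m/s
omega = (vR-vL)/L = 0.9212 rad/s
angular velocity = 0.9212 rad/s


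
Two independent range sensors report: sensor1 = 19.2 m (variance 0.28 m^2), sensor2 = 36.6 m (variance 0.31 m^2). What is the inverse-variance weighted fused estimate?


w1 = (1/var1) / (1/var1 + 1/var2)
   = 3.5714 / (3.5714 + 3.2258) = 0.5254
w2 = 1 - w1 = 0.4746
fused = w1*s1 + w2*s2 = 10.0881 + 17.3695
= 27.4576 m


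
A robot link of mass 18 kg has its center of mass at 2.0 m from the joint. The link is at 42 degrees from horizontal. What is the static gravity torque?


tau = m*g*L*cos(angle)
= 18 * 9.81 * 2.0 * cos(42 deg)
= 18 * 9.81 * 2.0 * 0.7431
= 262.449 Nm


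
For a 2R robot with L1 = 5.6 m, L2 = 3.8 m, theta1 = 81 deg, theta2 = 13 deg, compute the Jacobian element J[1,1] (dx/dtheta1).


J[1,1] = -L1*sin(t1) - L2*sin(t1+t2)
= -5.6*sin(81) - 3.8*sin(94)
= -9.3218


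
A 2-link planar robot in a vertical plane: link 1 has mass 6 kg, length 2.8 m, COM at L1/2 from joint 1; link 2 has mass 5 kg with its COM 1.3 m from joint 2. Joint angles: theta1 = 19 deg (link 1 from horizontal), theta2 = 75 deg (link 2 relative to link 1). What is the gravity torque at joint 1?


Horizontal distance from joint 1 to link-1 COM:
  x_c1 = (L1/2)*cos(t1) = 1.4 * 0.9455 = 1.3237 m
Horizontal distance from joint 1 to link-2 COM:
  x_c2 = L1*cos(t1) + Lc2*cos(t1+t2)
       = 2.8*0.9455 + 1.3*-0.0698 = 2.5568 m
tau1 = m1*g*x_c1 + m2*g*x_c2
     = 6*9.81*1.3237 + 5*9.81*2.5568
     = 77.9145 + 125.4095
     = 203.324 Nm


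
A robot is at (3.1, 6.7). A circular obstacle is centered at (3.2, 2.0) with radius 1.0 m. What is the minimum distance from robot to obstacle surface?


center_dist = sqrt((3.1-3.2)^2 + (6.7-2.0)^2)
= sqrt(0.01 + 22.09)
= 4.7011
min_dist = center_dist - radius = 4.7011 - 1.0 = 3.7011 m


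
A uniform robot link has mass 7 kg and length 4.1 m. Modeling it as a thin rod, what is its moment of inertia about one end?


I = (1/3) * m * L^2
= (1/3) * 7 * 4.1^2
= 0.333333 * 7 * 16.81
= 39.2233 kg*m^2


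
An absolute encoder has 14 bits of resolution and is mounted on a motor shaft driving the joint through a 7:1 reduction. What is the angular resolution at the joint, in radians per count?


counts = 2^14 = 16384
effective counts at joint = 16384 * 7 = 114688
resolution = 2*pi / 114688
= 5.4785e-05 rad/count


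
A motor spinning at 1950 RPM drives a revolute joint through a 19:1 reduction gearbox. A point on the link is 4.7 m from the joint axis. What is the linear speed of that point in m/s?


omega_motor = 1950 * 2*pi/60 = 204.2035 rad/s
omega_joint = omega_motor / 19 = 10.7476 rad/s
v = omega_joint * r = 10.7476 * 4.7
= 50.5135 m/s


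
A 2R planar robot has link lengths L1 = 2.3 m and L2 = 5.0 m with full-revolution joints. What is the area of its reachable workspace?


r_max = L1 + L2 = 7.3 m
r_min = |L1 - L2| = 2.7 m
Area = pi*(r_max^2 - r_min^2)
= pi*(53.29 - 7.29)
= pi * 46.0
= 144.5133 m^2


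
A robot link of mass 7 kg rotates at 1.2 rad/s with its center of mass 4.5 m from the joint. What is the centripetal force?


F = m * omega^2 * r
= 7 * 1.2^2 * 4.5
= 7 * 1.44 * 4.5
= 45.36 N


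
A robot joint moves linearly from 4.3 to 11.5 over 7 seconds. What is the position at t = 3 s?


s = t/T = 3/7 = 0.4286
p(t) = p0 + (pf-p0)*s
= 4.3 + (11.5 - 4.3) * 0.4286
= 7.3857


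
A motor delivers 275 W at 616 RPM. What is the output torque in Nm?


omega = 616 * 2*pi/60 = 64.5074 rad/s
tau = P / omega = 275 / 64.5074
= 4.2631 Nm


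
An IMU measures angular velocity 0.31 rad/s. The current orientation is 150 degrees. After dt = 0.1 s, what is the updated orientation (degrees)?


delta_theta = w * dt = 0.31 * 0.1 = 0.031 rad
= 1.7762 deg
theta_new = 150 + 1.7762 = 151.7762 deg


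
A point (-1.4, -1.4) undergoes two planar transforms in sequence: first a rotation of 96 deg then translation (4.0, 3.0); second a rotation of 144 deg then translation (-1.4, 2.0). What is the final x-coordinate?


After transform 1:
x1 = cos(96)*-1.4 - sin(96)*-1.4 + 4.0 = 5.5387
y1 = sin(96)*-1.4 + cos(96)*-1.4 + 3.0 = 1.754
After transform 2:
x2 = cos(144)*5.5387 - sin(144)*1.754 + -1.4
= -6.9119


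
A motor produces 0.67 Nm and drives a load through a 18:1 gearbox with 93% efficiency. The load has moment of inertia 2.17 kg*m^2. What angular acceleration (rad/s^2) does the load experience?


tau_out = tau_motor * N * eta
= 0.67 * 18 * 0.93 = 11.2158 Nm
alpha = tau_out / I = 11.2158 / 2.17
= 5.1686 rad/s^2


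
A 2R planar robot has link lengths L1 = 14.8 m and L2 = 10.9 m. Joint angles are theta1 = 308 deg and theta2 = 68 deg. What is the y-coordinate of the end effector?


Convert angles to radians: theta1 = 5.3756, theta2 = 1.1868
y = L1*sin(theta1) + L2*sin(theta1+theta2)
y = -11.6626 + 3.0044
y = -8.6581


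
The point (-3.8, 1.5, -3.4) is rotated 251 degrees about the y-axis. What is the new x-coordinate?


Rotation about y-axis: x' = x*cos(theta) + z*sin(theta)
= -3.8 * -0.3256 + -3.4 * -0.9455
= 4.4519


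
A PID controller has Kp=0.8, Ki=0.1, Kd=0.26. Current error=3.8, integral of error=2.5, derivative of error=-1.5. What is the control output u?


u = Kp*e + Ki*int(e) + Kd*de/dt
= 0.8*3.8 + 0.1*2.5 + 0.26*(-1.5)
= 3.04 + 0.25 + -0.39
= 2.9


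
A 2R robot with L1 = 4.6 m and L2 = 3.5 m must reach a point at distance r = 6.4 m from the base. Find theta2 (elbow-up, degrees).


cos(theta2) = (r^2 - L1^2 - L2^2) / (2*L1*L2)
cos(theta2) = (40.96 - 21.16 - 12.25) / 32.2
cos(theta2) = 0.234472
theta2 = 76.4395 degrees


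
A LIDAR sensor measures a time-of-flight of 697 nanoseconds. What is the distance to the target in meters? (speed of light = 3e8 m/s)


tof = 697 ns = 6.97e-07 s
dist = c * tof / 2
= 3e8 * 6.97e-07 / 2
= 104.55 m


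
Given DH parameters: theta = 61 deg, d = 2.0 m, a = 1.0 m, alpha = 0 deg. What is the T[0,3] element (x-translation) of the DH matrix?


T[0,3] = a * cos(theta)
= 1.0 * cos(61 deg)
= 1.0 * 0.4848
= 0.4848


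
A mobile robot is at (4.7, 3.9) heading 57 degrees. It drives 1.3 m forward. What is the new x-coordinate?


x_new = x0 + d*cos(theta)
= 4.7 + 1.3*cos(57)
= 4.7 + 0.708
= 5.408


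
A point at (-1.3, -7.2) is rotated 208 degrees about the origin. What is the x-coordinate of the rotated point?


x' = x*cos(theta) - y*sin(theta)
cos(208 deg) = -0.8829, sin(208 deg) = -0.4695
x' = -1.3 * -0.8829 - -7.2 * -0.4695
= 1.1478 - 3.3802
= -2.2324


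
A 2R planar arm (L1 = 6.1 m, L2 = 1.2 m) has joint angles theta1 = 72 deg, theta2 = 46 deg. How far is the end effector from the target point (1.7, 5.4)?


End effector via forward kinematics:
x = L1*cos(t1) + L2*cos(t1+t2) = 1.3216
y = L1*sin(t1) + L2*sin(t1+t2) = 6.861
Distance to target:
d = sqrt((1.7 - 1.3216)^2 + (5.4 - 6.861)^2)
= sqrt(0.1432 + 2.1345)
= 1.5092 m


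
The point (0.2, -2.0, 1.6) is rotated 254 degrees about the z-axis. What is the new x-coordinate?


Rotation about z-axis: x' = x*cos(theta) - y*sin(theta)
= 0.2 * -0.2756 - -2.0 * -0.9613
= -1.9777


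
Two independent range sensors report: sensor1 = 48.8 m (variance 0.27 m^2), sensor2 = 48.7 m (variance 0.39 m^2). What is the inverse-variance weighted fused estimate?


w1 = (1/var1) / (1/var1 + 1/var2)
   = 3.7037 / (3.7037 + 2.5641) = 0.5909
w2 = 1 - w1 = 0.4091
fused = w1*s1 + w2*s2 = 28.8364 + 19.9227
= 48.7591 m


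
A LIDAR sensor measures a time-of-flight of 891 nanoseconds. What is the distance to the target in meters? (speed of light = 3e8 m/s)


tof = 891 ns = 8.91e-07 s
dist = c * tof / 2
= 3e8 * 8.91e-07 / 2
= 133.65 m


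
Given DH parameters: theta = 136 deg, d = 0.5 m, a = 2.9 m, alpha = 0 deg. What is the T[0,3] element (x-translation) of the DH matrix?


T[0,3] = a * cos(theta)
= 2.9 * cos(136 deg)
= 2.9 * -0.7193
= -2.0861


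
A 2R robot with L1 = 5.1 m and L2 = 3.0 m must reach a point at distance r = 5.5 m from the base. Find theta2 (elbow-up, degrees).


cos(theta2) = (r^2 - L1^2 - L2^2) / (2*L1*L2)
cos(theta2) = (30.25 - 26.01 - 9.0) / 30.6
cos(theta2) = -0.155556
theta2 = 98.949 degrees


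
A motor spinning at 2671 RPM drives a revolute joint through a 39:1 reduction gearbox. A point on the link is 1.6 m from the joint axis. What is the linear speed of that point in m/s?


omega_motor = 2671 * 2*pi/60 = 279.7065 rad/s
omega_joint = omega_motor / 39 = 7.172 rad/s
v = omega_joint * r = 7.172 * 1.6
= 11.4751 m/s


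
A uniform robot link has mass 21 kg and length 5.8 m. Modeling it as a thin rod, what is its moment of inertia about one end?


I = (1/3) * m * L^2
= (1/3) * 21 * 5.8^2
= 0.333333 * 21 * 33.64
= 235.48 kg*m^2


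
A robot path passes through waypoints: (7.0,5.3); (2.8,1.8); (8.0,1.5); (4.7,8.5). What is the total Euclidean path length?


Segment lengths:
  seg1 = sqrt((-4.2)^2 + (-3.5)^2) = 5.4672
  seg2 = sqrt((5.2)^2 + (-0.3)^2) = 5.2086
  seg3 = sqrt((-3.3)^2 + (7.0)^2) = 7.7389
Total = 18.4147


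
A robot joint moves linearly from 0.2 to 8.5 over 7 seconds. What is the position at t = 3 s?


s = t/T = 3/7 = 0.4286
p(t) = p0 + (pf-p0)*s
= 0.2 + (8.5 - 0.2) * 0.4286
= 3.7571


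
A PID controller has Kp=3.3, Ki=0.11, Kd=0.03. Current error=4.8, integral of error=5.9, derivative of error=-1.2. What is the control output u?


u = Kp*e + Ki*int(e) + Kd*de/dt
= 3.3*4.8 + 0.11*5.9 + 0.03*(-1.2)
= 15.84 + 0.649 + -0.036
= 16.453


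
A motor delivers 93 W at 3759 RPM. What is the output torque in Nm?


omega = 3759 * 2*pi/60 = 393.6416 rad/s
tau = P / omega = 93 / 393.6416
= 0.2363 Nm


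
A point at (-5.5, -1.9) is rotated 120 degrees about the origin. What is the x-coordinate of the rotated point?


x' = x*cos(theta) - y*sin(theta)
cos(120 deg) = -0.5, sin(120 deg) = 0.866
x' = -5.5 * -0.5 - -1.9 * 0.866
= 2.75 - -1.6454
= 4.3954


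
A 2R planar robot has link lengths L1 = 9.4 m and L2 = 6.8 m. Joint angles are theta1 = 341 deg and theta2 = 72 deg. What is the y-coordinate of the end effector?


Convert angles to radians: theta1 = 5.9516, theta2 = 1.2566
y = L1*sin(theta1) + L2*sin(theta1+theta2)
y = -3.0603 + 5.4307
y = 2.3704


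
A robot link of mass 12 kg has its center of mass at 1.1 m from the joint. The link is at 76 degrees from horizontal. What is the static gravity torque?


tau = m*g*L*cos(angle)
= 12 * 9.81 * 1.1 * cos(76 deg)
= 12 * 9.81 * 1.1 * 0.2419
= 31.327 Nm


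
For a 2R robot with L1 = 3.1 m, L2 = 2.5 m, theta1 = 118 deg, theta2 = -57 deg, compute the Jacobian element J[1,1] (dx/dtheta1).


J[1,1] = -L1*sin(t1) - L2*sin(t1+t2)
= -3.1*sin(118) - 2.5*sin(61)
= -4.9237


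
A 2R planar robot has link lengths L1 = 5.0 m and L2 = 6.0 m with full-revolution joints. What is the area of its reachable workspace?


r_max = L1 + L2 = 11.0 m
r_min = |L1 - L2| = 1.0 m
Area = pi*(r_max^2 - r_min^2)
= pi*(121.0 - 1.0)
= pi * 120.0
= 376.9911 m^2


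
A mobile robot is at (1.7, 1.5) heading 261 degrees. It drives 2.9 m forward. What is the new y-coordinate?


y_new = y0 + d*sin(theta)
= 1.5 + 2.9*sin(261)
= 1.5 + -2.8643
= -1.3643


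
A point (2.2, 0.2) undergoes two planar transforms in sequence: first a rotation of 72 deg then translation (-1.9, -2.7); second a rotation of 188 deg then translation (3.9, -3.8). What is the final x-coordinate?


After transform 1:
x1 = cos(72)*2.2 - sin(72)*0.2 + -1.9 = -1.4104
y1 = sin(72)*2.2 + cos(72)*0.2 + -2.7 = -0.5459
After transform 2:
x2 = cos(188)*-1.4104 - sin(188)*-0.5459 + 3.9
= 5.2207


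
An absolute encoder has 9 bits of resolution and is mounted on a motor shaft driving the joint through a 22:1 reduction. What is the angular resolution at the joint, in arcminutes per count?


counts = 2^9 = 512
effective counts at joint = 512 * 22 = 11264
resolution = 360*60 / 11264
= 1.9176 arcmin/count


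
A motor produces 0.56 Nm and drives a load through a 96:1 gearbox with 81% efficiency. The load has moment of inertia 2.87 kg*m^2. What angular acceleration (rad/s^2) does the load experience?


tau_out = tau_motor * N * eta
= 0.56 * 96 * 0.81 = 43.5456 Nm
alpha = tau_out / I = 43.5456 / 2.87
= 15.1727 rad/s^2


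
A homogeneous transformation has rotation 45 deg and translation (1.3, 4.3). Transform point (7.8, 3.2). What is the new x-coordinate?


x' = cos(theta)*px - sin(theta)*py + tx
= 0.7071*7.8 - 0.7071*3.2 + 1.3
= 4.5527


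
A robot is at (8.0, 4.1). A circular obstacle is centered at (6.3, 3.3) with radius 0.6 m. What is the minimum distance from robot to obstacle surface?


center_dist = sqrt((8.0-6.3)^2 + (4.1-3.3)^2)
= sqrt(2.89 + 0.64)
= 1.8788
min_dist = center_dist - radius = 1.8788 - 0.6 = 1.2788 m


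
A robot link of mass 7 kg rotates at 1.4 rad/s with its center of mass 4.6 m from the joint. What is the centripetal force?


F = m * omega^2 * r
= 7 * 1.4^2 * 4.6
= 7 * 1.96 * 4.6
= 63.112 N


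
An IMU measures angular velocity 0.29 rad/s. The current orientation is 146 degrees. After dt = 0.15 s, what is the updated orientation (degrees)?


delta_theta = w * dt = 0.29 * 0.15 = 0.0435 rad
= 2.4924 deg
theta_new = 146 + 2.4924 = 148.4924 deg


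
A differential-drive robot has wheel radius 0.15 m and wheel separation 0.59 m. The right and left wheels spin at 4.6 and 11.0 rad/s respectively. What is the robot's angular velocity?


vR = r*wR = 0.15*4.6 = 0.69 m/s
vL = r*wL = 0.15*11.0 = 1.65 m/s
v = (vR+vL)/2 = 1.17 m/s
omega = (vR-vL)/L = -1.6271 rad/s
angular velocity = -1.6271 rad/s


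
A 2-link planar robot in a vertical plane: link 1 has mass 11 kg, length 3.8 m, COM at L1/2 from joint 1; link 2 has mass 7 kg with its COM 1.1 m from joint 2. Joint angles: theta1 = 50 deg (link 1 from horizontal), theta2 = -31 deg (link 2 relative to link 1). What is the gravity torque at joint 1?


Horizontal distance from joint 1 to link-1 COM:
  x_c1 = (L1/2)*cos(t1) = 1.9 * 0.6428 = 1.2213 m
Horizontal distance from joint 1 to link-2 COM:
  x_c2 = L1*cos(t1) + Lc2*cos(t1+t2)
       = 3.8*0.6428 + 1.1*0.9455 = 3.4827 m
tau1 = m1*g*x_c1 + m2*g*x_c2
     = 11*9.81*1.2213 + 7*9.81*3.4827
     = 131.7901 + 239.1545
     = 370.9446 Nm


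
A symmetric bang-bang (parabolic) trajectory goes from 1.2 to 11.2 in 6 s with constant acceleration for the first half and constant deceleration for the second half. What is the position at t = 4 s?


Symmetric rest-to-rest: each phase covers (pf-p0)/2 in time T/2. 0.5*a*(T/2)^2 = (pf-p0)/2 => a = 4*(pf-p0)/T^2
a = 4*(11.2-1.2)/6^2 = 1.1111
t = 4 is in the deceleration phase (t > T/2).
p = pf - 0.5*a*(T-t)^2 = 11.2 - 0.5*1.1111*2^2
= 8.9778


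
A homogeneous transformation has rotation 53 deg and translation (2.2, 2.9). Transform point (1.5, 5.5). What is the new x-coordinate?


x' = cos(theta)*px - sin(theta)*py + tx
= 0.6018*1.5 - 0.7986*5.5 + 2.2
= -1.2898


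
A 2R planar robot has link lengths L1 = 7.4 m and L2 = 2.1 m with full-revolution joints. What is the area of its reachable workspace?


r_max = L1 + L2 = 9.5 m
r_min = |L1 - L2| = 5.3 m
Area = pi*(r_max^2 - r_min^2)
= pi*(90.25 - 28.09)
= pi * 62.16
= 195.2814 m^2


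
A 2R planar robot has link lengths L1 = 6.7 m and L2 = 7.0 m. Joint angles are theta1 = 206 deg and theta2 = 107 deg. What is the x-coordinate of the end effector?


Convert angles to radians: theta1 = 3.5954, theta2 = 1.8675
x = L1*cos(theta1) + L2*cos(theta1+theta2)
x = -6.0219 + 4.774
x = -1.2479


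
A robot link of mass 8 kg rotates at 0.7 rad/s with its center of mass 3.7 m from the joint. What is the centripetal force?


F = m * omega^2 * r
= 8 * 0.7^2 * 3.7
= 8 * 0.49 * 3.7
= 14.504 N


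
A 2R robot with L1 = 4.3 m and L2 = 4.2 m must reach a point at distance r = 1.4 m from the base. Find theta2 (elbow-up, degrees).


cos(theta2) = (r^2 - L1^2 - L2^2) / (2*L1*L2)
cos(theta2) = (1.96 - 18.49 - 17.64) / 36.12
cos(theta2) = -0.946013
theta2 = 161.0873 degrees


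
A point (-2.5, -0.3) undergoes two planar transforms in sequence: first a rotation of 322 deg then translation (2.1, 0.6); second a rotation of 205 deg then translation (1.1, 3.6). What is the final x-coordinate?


After transform 1:
x1 = cos(322)*-2.5 - sin(322)*-0.3 + 2.1 = -0.0547
y1 = sin(322)*-2.5 + cos(322)*-0.3 + 0.6 = 1.9028
After transform 2:
x2 = cos(205)*-0.0547 - sin(205)*1.9028 + 1.1
= 1.9537


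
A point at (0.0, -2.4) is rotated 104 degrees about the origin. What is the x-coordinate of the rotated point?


x' = x*cos(theta) - y*sin(theta)
cos(104 deg) = -0.2419, sin(104 deg) = 0.9703
x' = 0.0 * -0.2419 - -2.4 * 0.9703
= -0.0 - -2.3287
= 2.3287


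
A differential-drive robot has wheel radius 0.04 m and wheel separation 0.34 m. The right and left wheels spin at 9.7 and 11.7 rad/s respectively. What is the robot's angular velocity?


vR = r*wR = 0.04*9.7 = 0.388 m/s
vL = r*wL = 0.04*11.7 = 0.468 m/s
v = (vR+vL)/2 = 0.428 m/s
omega = (vR-vL)/L = -0.2353 rad/s
angular velocity = -0.2353 rad/s


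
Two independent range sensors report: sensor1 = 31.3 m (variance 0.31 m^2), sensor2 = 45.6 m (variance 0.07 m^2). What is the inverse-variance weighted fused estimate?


w1 = (1/var1) / (1/var1 + 1/var2)
   = 3.2258 / (3.2258 + 14.2857) = 0.1842
w2 = 1 - w1 = 0.8158
fused = w1*s1 + w2*s2 = 5.7658 + 37.2
= 42.9658 m


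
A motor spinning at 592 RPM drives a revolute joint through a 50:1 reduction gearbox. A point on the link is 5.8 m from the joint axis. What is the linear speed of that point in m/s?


omega_motor = 592 * 2*pi/60 = 61.9941 rad/s
omega_joint = omega_motor / 50 = 1.2399 rad/s
v = omega_joint * r = 1.2399 * 5.8
= 7.1913 m/s


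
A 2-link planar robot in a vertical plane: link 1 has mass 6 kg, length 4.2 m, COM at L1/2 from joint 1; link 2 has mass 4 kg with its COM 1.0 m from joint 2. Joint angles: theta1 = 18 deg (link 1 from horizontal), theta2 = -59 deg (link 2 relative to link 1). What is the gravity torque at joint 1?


Horizontal distance from joint 1 to link-1 COM:
  x_c1 = (L1/2)*cos(t1) = 2.1 * 0.9511 = 1.9972 m
Horizontal distance from joint 1 to link-2 COM:
  x_c2 = L1*cos(t1) + Lc2*cos(t1+t2)
       = 4.2*0.9511 + 1.0*0.7547 = 4.7491 m
tau1 = m1*g*x_c1 + m2*g*x_c2
     = 6*9.81*1.9972 + 4*9.81*4.7491
     = 117.5563 + 186.3565
     = 303.9128 Nm


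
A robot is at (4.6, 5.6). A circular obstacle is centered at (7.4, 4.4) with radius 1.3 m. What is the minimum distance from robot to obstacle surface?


center_dist = sqrt((4.6-7.4)^2 + (5.6-4.4)^2)
= sqrt(7.84 + 1.44)
= 3.0463
min_dist = center_dist - radius = 3.0463 - 1.3 = 1.7463 m


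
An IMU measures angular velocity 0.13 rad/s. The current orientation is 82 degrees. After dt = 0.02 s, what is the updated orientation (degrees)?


delta_theta = w * dt = 0.13 * 0.02 = 0.0026 rad
= 0.149 deg
theta_new = 82 + 0.149 = 82.149 deg


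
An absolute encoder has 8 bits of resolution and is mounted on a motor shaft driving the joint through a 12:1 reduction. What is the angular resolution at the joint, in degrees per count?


counts = 2^8 = 256
effective counts at joint = 256 * 12 = 3072
resolution = 360 / 3072
= 0.1172 deg/count


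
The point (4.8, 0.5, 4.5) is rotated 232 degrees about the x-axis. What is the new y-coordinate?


Rotation about x-axis: y' = y*cos(theta) - z*sin(theta)
= 0.5 * -0.6157 - 4.5 * -0.788
= 3.2382


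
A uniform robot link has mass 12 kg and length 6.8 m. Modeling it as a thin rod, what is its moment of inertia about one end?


I = (1/3) * m * L^2
= (1/3) * 12 * 6.8^2
= 0.333333 * 12 * 46.24
= 184.96 kg*m^2


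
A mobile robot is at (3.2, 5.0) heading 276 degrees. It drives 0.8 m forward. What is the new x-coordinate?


x_new = x0 + d*cos(theta)
= 3.2 + 0.8*cos(276)
= 3.2 + 0.0836
= 3.2836


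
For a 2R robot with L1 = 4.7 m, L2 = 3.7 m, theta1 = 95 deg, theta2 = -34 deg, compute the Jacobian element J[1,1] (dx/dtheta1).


J[1,1] = -L1*sin(t1) - L2*sin(t1+t2)
= -4.7*sin(95) - 3.7*sin(61)
= -7.9182


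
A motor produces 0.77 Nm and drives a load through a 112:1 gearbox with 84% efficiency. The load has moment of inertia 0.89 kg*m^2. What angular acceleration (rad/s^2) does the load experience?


tau_out = tau_motor * N * eta
= 0.77 * 112 * 0.84 = 72.4416 Nm
alpha = tau_out / I = 72.4416 / 0.89
= 81.3951 rad/s^2


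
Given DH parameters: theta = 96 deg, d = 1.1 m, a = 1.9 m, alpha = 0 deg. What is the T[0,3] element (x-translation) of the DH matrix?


T[0,3] = a * cos(theta)
= 1.9 * cos(96 deg)
= 1.9 * -0.1045
= -0.1986


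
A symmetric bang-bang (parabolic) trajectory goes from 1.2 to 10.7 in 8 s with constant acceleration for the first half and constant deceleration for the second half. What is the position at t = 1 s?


Symmetric rest-to-rest: each phase covers (pf-p0)/2 in time T/2. 0.5*a*(T/2)^2 = (pf-p0)/2 => a = 4*(pf-p0)/T^2
a = 4*(10.7-1.2)/8^2 = 0.5938
t = 1 is in the acceleration phase (t <= T/2).
p = p0 + 0.5*a*t^2 = 1.2 + 0.5*0.5938*1^2
= 1.4969


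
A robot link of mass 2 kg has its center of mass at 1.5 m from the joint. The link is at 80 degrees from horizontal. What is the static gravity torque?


tau = m*g*L*cos(angle)
= 2 * 9.81 * 1.5 * cos(80 deg)
= 2 * 9.81 * 1.5 * 0.1736
= 5.1105 Nm


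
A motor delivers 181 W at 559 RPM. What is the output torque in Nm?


omega = 559 * 2*pi/60 = 58.5383 rad/s
tau = P / omega = 181 / 58.5383
= 3.092 Nm


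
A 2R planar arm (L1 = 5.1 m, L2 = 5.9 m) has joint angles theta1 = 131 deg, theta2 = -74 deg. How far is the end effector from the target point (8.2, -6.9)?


End effector via forward kinematics:
x = L1*cos(t1) + L2*cos(t1+t2) = -0.1325
y = L1*sin(t1) + L2*sin(t1+t2) = 8.7972
Distance to target:
d = sqrt((8.2 - -0.1325)^2 + (-6.9 - 8.7972)^2)
= sqrt(69.4311 + 246.4013)
= 17.7717 m


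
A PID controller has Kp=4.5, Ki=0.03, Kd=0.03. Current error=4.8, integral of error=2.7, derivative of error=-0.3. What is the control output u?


u = Kp*e + Ki*int(e) + Kd*de/dt
= 4.5*4.8 + 0.03*2.7 + 0.03*(-0.3)
= 21.6 + 0.081 + -0.009
= 21.672


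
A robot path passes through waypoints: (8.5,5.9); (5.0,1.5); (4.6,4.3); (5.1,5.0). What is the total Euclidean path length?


Segment lengths:
  seg1 = sqrt((-3.5)^2 + (-4.4)^2) = 5.6223
  seg2 = sqrt((-0.4)^2 + (2.8)^2) = 2.8284
  seg3 = sqrt((0.5)^2 + (0.7)^2) = 0.8602
Total = 9.3109


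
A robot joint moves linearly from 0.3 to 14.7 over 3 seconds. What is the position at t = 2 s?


s = t/T = 2/3 = 0.6667
p(t) = p0 + (pf-p0)*s
= 0.3 + (14.7 - 0.3) * 0.6667
= 9.9


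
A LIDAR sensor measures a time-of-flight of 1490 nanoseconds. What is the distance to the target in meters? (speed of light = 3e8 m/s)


tof = 1490 ns = 1.49e-06 s
dist = c * tof / 2
= 3e8 * 1.49e-06 / 2
= 223.5 m


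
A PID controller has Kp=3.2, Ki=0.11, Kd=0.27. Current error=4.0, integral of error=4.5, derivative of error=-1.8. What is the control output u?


u = Kp*e + Ki*int(e) + Kd*de/dt
= 3.2*4.0 + 0.11*4.5 + 0.27*(-1.8)
= 12.8 + 0.495 + -0.486
= 12.809


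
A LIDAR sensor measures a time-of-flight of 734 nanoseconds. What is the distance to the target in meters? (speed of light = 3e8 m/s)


tof = 734 ns = 7.34e-07 s
dist = c * tof / 2
= 3e8 * 7.34e-07 / 2
= 110.1 m


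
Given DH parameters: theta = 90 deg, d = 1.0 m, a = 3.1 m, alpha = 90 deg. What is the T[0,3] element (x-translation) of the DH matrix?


T[0,3] = a * cos(theta)
= 3.1 * cos(90 deg)
= 3.1 * 0.0
= 0.0


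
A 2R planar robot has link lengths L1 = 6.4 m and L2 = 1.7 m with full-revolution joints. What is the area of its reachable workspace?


r_max = L1 + L2 = 8.1 m
r_min = |L1 - L2| = 4.7 m
Area = pi*(r_max^2 - r_min^2)
= pi*(65.61 - 22.09)
= pi * 43.52
= 136.7221 m^2


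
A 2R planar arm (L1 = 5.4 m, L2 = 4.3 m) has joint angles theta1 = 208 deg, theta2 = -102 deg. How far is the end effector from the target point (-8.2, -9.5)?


End effector via forward kinematics:
x = L1*cos(t1) + L2*cos(t1+t2) = -5.9532
y = L1*sin(t1) + L2*sin(t1+t2) = 1.5983
Distance to target:
d = sqrt((-8.2 - -5.9532)^2 + (-9.5 - 1.5983)^2)
= sqrt(5.0483 + 123.1718)
= 11.3234 m


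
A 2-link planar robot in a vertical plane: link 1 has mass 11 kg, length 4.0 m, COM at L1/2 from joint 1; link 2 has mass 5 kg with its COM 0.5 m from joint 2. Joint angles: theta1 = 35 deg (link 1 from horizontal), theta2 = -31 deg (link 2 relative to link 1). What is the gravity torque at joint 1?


Horizontal distance from joint 1 to link-1 COM:
  x_c1 = (L1/2)*cos(t1) = 2.0 * 0.8192 = 1.6383 m
Horizontal distance from joint 1 to link-2 COM:
  x_c2 = L1*cos(t1) + Lc2*cos(t1+t2)
       = 4.0*0.8192 + 0.5*0.9976 = 3.7754 m
tau1 = m1*g*x_c1 + m2*g*x_c2
     = 11*9.81*1.6383 + 5*9.81*3.7754
     = 176.7894 + 185.1829
     = 361.9723 Nm


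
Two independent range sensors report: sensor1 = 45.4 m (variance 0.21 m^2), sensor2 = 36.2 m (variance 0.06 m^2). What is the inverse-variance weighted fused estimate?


w1 = (1/var1) / (1/var1 + 1/var2)
   = 4.7619 / (4.7619 + 16.6667) = 0.2222
w2 = 1 - w1 = 0.7778
fused = w1*s1 + w2*s2 = 10.0889 + 28.1556
= 38.2444 m


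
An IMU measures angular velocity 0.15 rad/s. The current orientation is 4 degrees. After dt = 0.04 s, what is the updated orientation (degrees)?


delta_theta = w * dt = 0.15 * 0.04 = 0.006 rad
= 0.3438 deg
theta_new = 4 + 0.3438 = 4.3438 deg
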